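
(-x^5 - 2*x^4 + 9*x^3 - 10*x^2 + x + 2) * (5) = -5*x^5 - 10*x^4 + 45*x^3 - 50*x^2 + 5*x + 10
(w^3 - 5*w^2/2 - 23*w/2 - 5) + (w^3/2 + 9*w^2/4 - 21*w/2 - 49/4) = 3*w^3/2 - w^2/4 - 22*w - 69/4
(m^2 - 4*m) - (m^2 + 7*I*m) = -4*m - 7*I*m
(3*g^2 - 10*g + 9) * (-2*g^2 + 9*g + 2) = -6*g^4 + 47*g^3 - 102*g^2 + 61*g + 18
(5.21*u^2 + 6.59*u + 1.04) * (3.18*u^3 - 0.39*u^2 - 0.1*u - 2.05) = 16.5678*u^5 + 18.9243*u^4 + 0.2161*u^3 - 11.7451*u^2 - 13.6135*u - 2.132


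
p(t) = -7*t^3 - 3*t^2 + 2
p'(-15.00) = -4635.00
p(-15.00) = 22952.00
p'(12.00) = -3096.00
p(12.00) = -12526.00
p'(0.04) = -0.27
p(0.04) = 1.99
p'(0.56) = -9.95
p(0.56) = -0.17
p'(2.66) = -164.55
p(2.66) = -150.97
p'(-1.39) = -32.23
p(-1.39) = 15.00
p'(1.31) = -43.90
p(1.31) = -18.88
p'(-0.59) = -3.77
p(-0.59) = 2.39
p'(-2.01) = -72.78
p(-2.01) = 46.72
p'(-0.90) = -11.61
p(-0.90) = 4.67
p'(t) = -21*t^2 - 6*t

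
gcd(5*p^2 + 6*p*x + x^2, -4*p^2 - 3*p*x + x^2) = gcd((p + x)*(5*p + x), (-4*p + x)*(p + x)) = p + x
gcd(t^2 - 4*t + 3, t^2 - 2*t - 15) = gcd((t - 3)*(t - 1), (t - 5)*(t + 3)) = 1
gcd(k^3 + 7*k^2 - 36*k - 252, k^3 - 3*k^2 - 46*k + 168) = k^2 + k - 42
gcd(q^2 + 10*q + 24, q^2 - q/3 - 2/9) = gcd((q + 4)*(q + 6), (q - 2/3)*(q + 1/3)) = 1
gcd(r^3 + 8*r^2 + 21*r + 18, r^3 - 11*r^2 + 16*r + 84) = r + 2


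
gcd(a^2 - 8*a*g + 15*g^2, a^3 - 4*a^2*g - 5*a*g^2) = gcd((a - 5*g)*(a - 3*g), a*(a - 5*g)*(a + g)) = a - 5*g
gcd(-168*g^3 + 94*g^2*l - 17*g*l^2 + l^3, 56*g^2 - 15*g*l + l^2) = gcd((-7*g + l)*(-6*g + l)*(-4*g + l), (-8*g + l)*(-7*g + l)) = 7*g - l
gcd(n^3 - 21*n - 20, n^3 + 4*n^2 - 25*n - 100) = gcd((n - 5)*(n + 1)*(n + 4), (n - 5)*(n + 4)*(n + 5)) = n^2 - n - 20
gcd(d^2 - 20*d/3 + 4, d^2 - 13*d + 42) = d - 6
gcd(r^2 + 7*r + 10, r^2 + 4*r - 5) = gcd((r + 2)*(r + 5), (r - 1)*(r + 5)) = r + 5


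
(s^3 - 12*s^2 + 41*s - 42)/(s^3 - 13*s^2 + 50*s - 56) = (s - 3)/(s - 4)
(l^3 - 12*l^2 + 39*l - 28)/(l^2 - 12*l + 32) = (l^2 - 8*l + 7)/(l - 8)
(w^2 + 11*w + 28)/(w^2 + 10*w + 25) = (w^2 + 11*w + 28)/(w^2 + 10*w + 25)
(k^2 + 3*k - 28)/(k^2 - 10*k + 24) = (k + 7)/(k - 6)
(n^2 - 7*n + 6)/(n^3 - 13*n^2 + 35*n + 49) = (n^2 - 7*n + 6)/(n^3 - 13*n^2 + 35*n + 49)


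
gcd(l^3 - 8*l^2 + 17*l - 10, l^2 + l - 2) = l - 1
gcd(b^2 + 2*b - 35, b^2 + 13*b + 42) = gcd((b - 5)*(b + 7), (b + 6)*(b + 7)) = b + 7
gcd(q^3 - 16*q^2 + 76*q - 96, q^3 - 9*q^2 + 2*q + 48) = q - 8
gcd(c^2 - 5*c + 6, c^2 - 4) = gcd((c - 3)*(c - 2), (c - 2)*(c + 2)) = c - 2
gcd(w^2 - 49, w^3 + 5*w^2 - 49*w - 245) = w^2 - 49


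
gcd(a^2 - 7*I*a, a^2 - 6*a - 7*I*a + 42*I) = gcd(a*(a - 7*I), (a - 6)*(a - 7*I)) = a - 7*I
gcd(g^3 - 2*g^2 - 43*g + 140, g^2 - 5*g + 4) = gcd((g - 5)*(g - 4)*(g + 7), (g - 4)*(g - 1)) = g - 4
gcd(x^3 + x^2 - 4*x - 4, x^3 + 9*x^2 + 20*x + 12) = x^2 + 3*x + 2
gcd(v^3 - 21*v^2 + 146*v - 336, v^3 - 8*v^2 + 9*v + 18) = v - 6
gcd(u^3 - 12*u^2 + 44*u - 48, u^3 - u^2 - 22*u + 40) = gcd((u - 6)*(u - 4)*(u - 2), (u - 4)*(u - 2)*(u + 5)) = u^2 - 6*u + 8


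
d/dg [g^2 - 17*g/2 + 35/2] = 2*g - 17/2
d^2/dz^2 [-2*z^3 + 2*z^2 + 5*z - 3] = 4 - 12*z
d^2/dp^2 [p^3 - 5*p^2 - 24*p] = 6*p - 10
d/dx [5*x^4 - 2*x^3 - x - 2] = 20*x^3 - 6*x^2 - 1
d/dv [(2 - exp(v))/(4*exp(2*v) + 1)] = (8*(exp(v) - 2)*exp(v) - 4*exp(2*v) - 1)*exp(v)/(4*exp(2*v) + 1)^2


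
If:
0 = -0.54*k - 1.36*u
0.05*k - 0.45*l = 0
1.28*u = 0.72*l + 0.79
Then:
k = -1.34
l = -0.15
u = 0.53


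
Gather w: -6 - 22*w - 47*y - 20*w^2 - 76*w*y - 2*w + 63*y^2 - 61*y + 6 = -20*w^2 + w*(-76*y - 24) + 63*y^2 - 108*y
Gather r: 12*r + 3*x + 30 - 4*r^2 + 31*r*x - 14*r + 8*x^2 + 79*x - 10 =-4*r^2 + r*(31*x - 2) + 8*x^2 + 82*x + 20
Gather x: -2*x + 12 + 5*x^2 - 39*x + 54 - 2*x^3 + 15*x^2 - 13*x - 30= -2*x^3 + 20*x^2 - 54*x + 36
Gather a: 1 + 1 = 2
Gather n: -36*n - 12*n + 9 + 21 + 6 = 36 - 48*n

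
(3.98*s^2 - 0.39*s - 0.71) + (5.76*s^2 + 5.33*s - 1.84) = 9.74*s^2 + 4.94*s - 2.55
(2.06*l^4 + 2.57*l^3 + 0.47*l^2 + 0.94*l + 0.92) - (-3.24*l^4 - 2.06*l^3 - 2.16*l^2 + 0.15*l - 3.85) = 5.3*l^4 + 4.63*l^3 + 2.63*l^2 + 0.79*l + 4.77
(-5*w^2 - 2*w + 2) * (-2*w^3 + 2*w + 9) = 10*w^5 + 4*w^4 - 14*w^3 - 49*w^2 - 14*w + 18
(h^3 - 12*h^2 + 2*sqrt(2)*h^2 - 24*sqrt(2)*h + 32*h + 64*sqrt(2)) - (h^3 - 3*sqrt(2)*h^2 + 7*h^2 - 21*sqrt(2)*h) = -19*h^2 + 5*sqrt(2)*h^2 - 3*sqrt(2)*h + 32*h + 64*sqrt(2)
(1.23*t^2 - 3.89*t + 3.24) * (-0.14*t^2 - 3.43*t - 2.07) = -0.1722*t^4 - 3.6743*t^3 + 10.343*t^2 - 3.0609*t - 6.7068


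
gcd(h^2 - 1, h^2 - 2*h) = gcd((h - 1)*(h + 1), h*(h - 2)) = 1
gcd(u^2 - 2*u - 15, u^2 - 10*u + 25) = u - 5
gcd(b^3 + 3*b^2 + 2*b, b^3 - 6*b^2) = b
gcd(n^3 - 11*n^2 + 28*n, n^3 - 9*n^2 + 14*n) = n^2 - 7*n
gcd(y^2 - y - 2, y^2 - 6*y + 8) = y - 2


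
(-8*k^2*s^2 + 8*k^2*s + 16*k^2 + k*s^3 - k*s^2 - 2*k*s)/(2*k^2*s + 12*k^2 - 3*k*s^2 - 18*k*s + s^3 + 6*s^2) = k*(-8*k*s^2 + 8*k*s + 16*k + s^3 - s^2 - 2*s)/(2*k^2*s + 12*k^2 - 3*k*s^2 - 18*k*s + s^3 + 6*s^2)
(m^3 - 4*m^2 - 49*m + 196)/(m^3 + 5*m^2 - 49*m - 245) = (m - 4)/(m + 5)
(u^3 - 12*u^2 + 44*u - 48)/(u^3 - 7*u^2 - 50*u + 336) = (u^2 - 6*u + 8)/(u^2 - u - 56)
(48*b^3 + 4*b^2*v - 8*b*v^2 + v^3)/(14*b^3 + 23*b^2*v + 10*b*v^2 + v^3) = (24*b^2 - 10*b*v + v^2)/(7*b^2 + 8*b*v + v^2)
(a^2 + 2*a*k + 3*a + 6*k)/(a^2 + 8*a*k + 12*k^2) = (a + 3)/(a + 6*k)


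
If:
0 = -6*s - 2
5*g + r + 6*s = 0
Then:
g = 2/5 - r/5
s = -1/3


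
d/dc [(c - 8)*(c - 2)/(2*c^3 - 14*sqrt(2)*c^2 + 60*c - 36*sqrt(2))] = (-(c - 8)*(c - 2)*(3*c^2 - 14*sqrt(2)*c + 30)/2 + (c - 5)*(c^3 - 7*sqrt(2)*c^2 + 30*c - 18*sqrt(2)))/(c^3 - 7*sqrt(2)*c^2 + 30*c - 18*sqrt(2))^2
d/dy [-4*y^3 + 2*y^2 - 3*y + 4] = -12*y^2 + 4*y - 3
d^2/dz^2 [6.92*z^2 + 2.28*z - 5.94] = 13.8400000000000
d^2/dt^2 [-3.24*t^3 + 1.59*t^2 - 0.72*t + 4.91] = 3.18 - 19.44*t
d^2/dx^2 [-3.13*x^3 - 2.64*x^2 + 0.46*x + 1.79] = -18.78*x - 5.28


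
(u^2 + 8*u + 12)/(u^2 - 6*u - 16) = (u + 6)/(u - 8)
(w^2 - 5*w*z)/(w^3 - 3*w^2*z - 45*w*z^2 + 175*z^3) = w/(w^2 + 2*w*z - 35*z^2)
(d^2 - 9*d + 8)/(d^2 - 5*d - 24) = (d - 1)/(d + 3)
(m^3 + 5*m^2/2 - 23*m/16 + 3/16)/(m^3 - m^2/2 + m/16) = (m + 3)/m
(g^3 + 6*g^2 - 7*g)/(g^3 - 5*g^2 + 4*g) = (g + 7)/(g - 4)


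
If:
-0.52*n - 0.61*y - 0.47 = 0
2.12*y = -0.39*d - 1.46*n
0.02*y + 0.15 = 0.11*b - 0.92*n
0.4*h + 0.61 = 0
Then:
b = -9.62937062937063*y - 6.1958041958042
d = 3.3836291913215 - 1.04437869822485*y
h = -1.52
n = -1.17307692307692*y - 0.903846153846154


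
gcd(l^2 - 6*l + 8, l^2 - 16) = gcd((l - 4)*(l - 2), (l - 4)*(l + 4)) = l - 4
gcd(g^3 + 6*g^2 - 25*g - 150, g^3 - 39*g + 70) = g - 5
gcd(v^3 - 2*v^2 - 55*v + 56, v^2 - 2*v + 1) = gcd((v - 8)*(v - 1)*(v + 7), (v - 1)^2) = v - 1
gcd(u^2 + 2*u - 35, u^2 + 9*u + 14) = u + 7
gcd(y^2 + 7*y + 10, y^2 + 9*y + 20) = y + 5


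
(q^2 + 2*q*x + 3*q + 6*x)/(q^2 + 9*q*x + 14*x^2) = (q + 3)/(q + 7*x)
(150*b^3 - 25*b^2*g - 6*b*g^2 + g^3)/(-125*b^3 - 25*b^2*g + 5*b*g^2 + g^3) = (-6*b + g)/(5*b + g)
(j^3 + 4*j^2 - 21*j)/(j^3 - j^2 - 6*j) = (j + 7)/(j + 2)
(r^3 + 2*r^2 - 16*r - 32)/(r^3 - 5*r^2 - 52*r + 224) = (r^2 + 6*r + 8)/(r^2 - r - 56)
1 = 1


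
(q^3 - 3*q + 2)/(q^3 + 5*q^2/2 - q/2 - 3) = 2*(q - 1)/(2*q + 3)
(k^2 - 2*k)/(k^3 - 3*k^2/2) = 2*(k - 2)/(k*(2*k - 3))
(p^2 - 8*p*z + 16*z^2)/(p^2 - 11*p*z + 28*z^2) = (-p + 4*z)/(-p + 7*z)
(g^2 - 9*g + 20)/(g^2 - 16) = (g - 5)/(g + 4)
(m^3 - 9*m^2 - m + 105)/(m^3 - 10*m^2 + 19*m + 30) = (m^2 - 4*m - 21)/(m^2 - 5*m - 6)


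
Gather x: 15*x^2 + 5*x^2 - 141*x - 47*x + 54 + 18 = 20*x^2 - 188*x + 72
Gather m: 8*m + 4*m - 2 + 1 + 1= 12*m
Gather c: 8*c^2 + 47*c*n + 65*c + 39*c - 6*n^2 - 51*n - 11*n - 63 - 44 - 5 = 8*c^2 + c*(47*n + 104) - 6*n^2 - 62*n - 112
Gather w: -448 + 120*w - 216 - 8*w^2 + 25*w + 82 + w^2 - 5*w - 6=-7*w^2 + 140*w - 588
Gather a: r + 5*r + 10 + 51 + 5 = 6*r + 66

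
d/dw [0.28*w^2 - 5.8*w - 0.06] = 0.56*w - 5.8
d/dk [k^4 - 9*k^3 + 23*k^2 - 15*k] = 4*k^3 - 27*k^2 + 46*k - 15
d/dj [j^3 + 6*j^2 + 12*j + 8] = 3*j^2 + 12*j + 12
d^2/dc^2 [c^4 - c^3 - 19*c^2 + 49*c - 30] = 12*c^2 - 6*c - 38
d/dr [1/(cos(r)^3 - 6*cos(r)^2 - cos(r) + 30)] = (3*cos(r)^2 - 12*cos(r) - 1)*sin(r)/(sin(r)^2*cos(r) - 6*sin(r)^2 - 24)^2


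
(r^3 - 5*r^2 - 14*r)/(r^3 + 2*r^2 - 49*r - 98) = r/(r + 7)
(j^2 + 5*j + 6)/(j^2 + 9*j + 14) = (j + 3)/(j + 7)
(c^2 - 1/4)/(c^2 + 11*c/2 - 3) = (c + 1/2)/(c + 6)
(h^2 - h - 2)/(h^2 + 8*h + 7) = (h - 2)/(h + 7)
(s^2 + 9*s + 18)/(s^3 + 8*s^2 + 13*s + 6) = (s + 3)/(s^2 + 2*s + 1)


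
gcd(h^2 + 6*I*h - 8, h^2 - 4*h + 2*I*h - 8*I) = h + 2*I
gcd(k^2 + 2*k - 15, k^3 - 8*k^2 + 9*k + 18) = k - 3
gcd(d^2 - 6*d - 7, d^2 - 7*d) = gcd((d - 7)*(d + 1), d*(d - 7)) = d - 7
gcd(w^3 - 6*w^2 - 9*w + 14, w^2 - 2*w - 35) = w - 7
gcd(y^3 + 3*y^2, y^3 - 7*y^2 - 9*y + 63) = y + 3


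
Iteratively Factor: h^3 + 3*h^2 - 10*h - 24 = (h + 2)*(h^2 + h - 12) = (h + 2)*(h + 4)*(h - 3)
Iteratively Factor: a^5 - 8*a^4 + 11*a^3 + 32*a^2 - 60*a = (a + 2)*(a^4 - 10*a^3 + 31*a^2 - 30*a) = (a - 3)*(a + 2)*(a^3 - 7*a^2 + 10*a) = (a - 5)*(a - 3)*(a + 2)*(a^2 - 2*a) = (a - 5)*(a - 3)*(a - 2)*(a + 2)*(a)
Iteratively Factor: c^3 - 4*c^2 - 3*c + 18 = (c - 3)*(c^2 - c - 6) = (c - 3)^2*(c + 2)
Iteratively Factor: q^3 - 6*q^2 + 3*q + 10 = (q - 2)*(q^2 - 4*q - 5) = (q - 2)*(q + 1)*(q - 5)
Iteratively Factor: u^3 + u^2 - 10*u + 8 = (u - 2)*(u^2 + 3*u - 4) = (u - 2)*(u + 4)*(u - 1)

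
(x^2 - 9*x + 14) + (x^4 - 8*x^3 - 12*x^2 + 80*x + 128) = x^4 - 8*x^3 - 11*x^2 + 71*x + 142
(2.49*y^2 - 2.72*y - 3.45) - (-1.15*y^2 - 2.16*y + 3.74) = 3.64*y^2 - 0.56*y - 7.19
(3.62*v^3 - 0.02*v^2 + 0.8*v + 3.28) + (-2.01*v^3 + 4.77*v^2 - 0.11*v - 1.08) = 1.61*v^3 + 4.75*v^2 + 0.69*v + 2.2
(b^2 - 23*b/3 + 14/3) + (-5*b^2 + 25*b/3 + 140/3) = -4*b^2 + 2*b/3 + 154/3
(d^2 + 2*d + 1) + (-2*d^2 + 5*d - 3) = -d^2 + 7*d - 2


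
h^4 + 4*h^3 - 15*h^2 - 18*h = h*(h - 3)*(h + 1)*(h + 6)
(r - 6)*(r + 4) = r^2 - 2*r - 24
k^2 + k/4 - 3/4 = (k - 3/4)*(k + 1)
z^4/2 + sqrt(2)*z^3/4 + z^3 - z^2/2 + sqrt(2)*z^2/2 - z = z*(z/2 + 1)*(z - sqrt(2)/2)*(z + sqrt(2))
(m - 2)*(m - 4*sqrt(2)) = m^2 - 4*sqrt(2)*m - 2*m + 8*sqrt(2)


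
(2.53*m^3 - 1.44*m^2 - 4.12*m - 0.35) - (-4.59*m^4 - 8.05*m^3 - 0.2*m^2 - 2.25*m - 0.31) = 4.59*m^4 + 10.58*m^3 - 1.24*m^2 - 1.87*m - 0.04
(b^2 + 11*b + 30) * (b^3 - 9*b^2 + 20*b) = b^5 + 2*b^4 - 49*b^3 - 50*b^2 + 600*b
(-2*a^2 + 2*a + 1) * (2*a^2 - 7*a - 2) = -4*a^4 + 18*a^3 - 8*a^2 - 11*a - 2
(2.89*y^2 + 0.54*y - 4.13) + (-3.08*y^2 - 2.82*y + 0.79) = -0.19*y^2 - 2.28*y - 3.34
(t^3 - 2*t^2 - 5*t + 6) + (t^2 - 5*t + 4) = t^3 - t^2 - 10*t + 10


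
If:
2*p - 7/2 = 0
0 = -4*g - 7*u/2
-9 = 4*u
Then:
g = 63/32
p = 7/4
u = -9/4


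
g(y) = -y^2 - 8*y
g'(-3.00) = -2.00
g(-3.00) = 15.00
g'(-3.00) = -2.00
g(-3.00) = 15.00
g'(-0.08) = -7.84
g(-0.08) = 0.63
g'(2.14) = -12.28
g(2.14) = -21.70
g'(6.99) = -21.98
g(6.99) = -104.78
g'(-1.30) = -5.40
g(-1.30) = 8.71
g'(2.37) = -12.74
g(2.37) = -24.58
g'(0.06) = -8.12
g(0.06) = -0.48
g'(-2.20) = -3.60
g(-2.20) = 12.76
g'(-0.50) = -7.00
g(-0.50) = 3.75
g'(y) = -2*y - 8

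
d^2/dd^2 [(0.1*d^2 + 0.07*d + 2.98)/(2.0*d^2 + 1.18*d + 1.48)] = (0.088*d^3 + 69.744*d^2 + 40.9536*d - 9.149312)/(8.0*d^6 + 14.16*d^5 + 26.1144*d^4 + 22.599832*d^3 + 19.324656*d^2 + 7.754016*d + 3.241792)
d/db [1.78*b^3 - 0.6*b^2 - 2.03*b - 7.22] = 5.34*b^2 - 1.2*b - 2.03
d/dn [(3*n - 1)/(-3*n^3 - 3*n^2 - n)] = (18*n^3 - 6*n - 1)/(n^2*(9*n^4 + 18*n^3 + 15*n^2 + 6*n + 1))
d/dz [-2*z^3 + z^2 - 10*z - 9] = -6*z^2 + 2*z - 10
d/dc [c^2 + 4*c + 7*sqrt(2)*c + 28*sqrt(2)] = 2*c + 4 + 7*sqrt(2)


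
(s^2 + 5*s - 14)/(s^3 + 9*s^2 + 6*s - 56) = 1/(s + 4)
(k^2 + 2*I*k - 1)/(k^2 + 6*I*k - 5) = (k + I)/(k + 5*I)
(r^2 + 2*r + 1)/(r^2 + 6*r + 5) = (r + 1)/(r + 5)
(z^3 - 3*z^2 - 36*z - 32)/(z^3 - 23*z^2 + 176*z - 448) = (z^2 + 5*z + 4)/(z^2 - 15*z + 56)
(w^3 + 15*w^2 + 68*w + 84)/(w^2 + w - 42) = (w^2 + 8*w + 12)/(w - 6)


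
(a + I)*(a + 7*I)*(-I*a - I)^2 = -a^4 - 2*a^3 - 8*I*a^3 + 6*a^2 - 16*I*a^2 + 14*a - 8*I*a + 7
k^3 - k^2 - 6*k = k*(k - 3)*(k + 2)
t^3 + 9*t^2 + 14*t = t*(t + 2)*(t + 7)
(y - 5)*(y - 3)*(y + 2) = y^3 - 6*y^2 - y + 30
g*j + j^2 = j*(g + j)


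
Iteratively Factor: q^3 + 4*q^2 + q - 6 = (q + 3)*(q^2 + q - 2) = (q + 2)*(q + 3)*(q - 1)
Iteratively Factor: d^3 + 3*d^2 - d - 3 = (d + 3)*(d^2 - 1) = (d + 1)*(d + 3)*(d - 1)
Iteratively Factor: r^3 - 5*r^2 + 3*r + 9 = (r - 3)*(r^2 - 2*r - 3) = (r - 3)*(r + 1)*(r - 3)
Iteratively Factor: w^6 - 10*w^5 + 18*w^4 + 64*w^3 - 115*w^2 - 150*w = (w - 5)*(w^5 - 5*w^4 - 7*w^3 + 29*w^2 + 30*w) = (w - 5)*(w - 3)*(w^4 - 2*w^3 - 13*w^2 - 10*w) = w*(w - 5)*(w - 3)*(w^3 - 2*w^2 - 13*w - 10) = w*(w - 5)*(w - 3)*(w + 2)*(w^2 - 4*w - 5) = w*(w - 5)^2*(w - 3)*(w + 2)*(w + 1)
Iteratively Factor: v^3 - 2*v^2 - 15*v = (v - 5)*(v^2 + 3*v) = v*(v - 5)*(v + 3)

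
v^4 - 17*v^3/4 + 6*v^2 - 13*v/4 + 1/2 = (v - 2)*(v - 1)^2*(v - 1/4)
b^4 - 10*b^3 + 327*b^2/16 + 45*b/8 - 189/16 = (b - 7)*(b - 3)*(b - 3/4)*(b + 3/4)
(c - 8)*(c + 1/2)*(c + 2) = c^3 - 11*c^2/2 - 19*c - 8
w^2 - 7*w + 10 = (w - 5)*(w - 2)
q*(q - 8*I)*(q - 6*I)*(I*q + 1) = I*q^4 + 15*q^3 - 62*I*q^2 - 48*q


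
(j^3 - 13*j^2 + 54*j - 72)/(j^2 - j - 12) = (j^2 - 9*j + 18)/(j + 3)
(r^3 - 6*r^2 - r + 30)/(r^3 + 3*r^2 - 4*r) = (r^3 - 6*r^2 - r + 30)/(r*(r^2 + 3*r - 4))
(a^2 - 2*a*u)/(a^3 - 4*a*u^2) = 1/(a + 2*u)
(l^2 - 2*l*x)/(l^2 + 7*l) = (l - 2*x)/(l + 7)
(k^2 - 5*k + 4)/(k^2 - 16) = (k - 1)/(k + 4)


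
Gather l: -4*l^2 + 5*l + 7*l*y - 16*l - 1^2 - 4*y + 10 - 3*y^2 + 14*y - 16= -4*l^2 + l*(7*y - 11) - 3*y^2 + 10*y - 7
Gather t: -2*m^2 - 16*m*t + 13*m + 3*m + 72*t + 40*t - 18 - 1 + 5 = -2*m^2 + 16*m + t*(112 - 16*m) - 14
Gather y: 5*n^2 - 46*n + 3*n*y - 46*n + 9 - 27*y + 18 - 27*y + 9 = 5*n^2 - 92*n + y*(3*n - 54) + 36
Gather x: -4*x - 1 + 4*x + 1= 0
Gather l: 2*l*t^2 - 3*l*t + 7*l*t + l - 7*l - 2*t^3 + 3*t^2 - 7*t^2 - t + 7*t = l*(2*t^2 + 4*t - 6) - 2*t^3 - 4*t^2 + 6*t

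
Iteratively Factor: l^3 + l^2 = (l)*(l^2 + l) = l*(l + 1)*(l)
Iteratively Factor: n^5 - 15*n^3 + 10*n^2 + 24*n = (n - 2)*(n^4 + 2*n^3 - 11*n^2 - 12*n) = n*(n - 2)*(n^3 + 2*n^2 - 11*n - 12) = n*(n - 2)*(n + 1)*(n^2 + n - 12) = n*(n - 2)*(n + 1)*(n + 4)*(n - 3)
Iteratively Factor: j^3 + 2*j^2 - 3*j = (j)*(j^2 + 2*j - 3) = j*(j - 1)*(j + 3)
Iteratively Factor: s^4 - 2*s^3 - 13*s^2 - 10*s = (s)*(s^3 - 2*s^2 - 13*s - 10) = s*(s - 5)*(s^2 + 3*s + 2) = s*(s - 5)*(s + 1)*(s + 2)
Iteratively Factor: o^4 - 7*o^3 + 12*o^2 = (o - 3)*(o^3 - 4*o^2) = o*(o - 3)*(o^2 - 4*o) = o^2*(o - 3)*(o - 4)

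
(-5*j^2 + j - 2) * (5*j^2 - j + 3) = -25*j^4 + 10*j^3 - 26*j^2 + 5*j - 6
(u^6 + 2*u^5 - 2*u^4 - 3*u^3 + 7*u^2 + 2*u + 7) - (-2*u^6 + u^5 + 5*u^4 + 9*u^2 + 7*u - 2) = 3*u^6 + u^5 - 7*u^4 - 3*u^3 - 2*u^2 - 5*u + 9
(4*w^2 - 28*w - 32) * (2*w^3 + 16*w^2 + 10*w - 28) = 8*w^5 + 8*w^4 - 472*w^3 - 904*w^2 + 464*w + 896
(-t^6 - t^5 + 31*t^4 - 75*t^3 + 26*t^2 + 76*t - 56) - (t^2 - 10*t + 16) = -t^6 - t^5 + 31*t^4 - 75*t^3 + 25*t^2 + 86*t - 72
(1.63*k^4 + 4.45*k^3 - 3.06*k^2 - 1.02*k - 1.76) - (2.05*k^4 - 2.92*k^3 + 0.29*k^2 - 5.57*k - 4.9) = -0.42*k^4 + 7.37*k^3 - 3.35*k^2 + 4.55*k + 3.14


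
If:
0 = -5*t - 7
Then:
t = -7/5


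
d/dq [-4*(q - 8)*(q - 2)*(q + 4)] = -12*q^2 + 48*q + 96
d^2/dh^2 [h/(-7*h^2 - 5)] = 14*h*(15 - 7*h^2)/(7*h^2 + 5)^3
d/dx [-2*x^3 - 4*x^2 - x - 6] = -6*x^2 - 8*x - 1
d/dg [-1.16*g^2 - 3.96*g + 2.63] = -2.32*g - 3.96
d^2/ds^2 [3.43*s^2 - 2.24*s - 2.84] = 6.86000000000000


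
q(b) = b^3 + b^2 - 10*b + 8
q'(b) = 3*b^2 + 2*b - 10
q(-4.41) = -14.22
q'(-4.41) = 39.52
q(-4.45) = -15.82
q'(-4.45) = 40.51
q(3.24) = 20.11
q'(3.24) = 27.97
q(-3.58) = 10.73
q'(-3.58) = 21.29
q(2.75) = 8.86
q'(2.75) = 18.19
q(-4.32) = -10.76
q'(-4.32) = 37.35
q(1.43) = -1.33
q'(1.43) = -1.01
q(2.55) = 5.58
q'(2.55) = 14.61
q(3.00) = 14.00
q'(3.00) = 23.00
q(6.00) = 200.00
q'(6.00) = 110.00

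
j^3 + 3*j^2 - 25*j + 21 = (j - 3)*(j - 1)*(j + 7)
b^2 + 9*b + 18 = (b + 3)*(b + 6)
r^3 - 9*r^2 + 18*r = r*(r - 6)*(r - 3)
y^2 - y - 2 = (y - 2)*(y + 1)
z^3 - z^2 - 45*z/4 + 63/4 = (z - 3)*(z - 3/2)*(z + 7/2)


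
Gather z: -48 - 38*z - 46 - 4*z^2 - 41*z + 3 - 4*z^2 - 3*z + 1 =-8*z^2 - 82*z - 90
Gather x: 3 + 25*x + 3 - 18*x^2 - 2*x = -18*x^2 + 23*x + 6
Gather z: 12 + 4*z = 4*z + 12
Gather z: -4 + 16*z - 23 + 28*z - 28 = 44*z - 55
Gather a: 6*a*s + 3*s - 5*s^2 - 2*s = 6*a*s - 5*s^2 + s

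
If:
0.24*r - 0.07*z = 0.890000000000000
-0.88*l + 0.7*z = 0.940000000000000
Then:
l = 0.795454545454545*z - 1.06818181818182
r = 0.291666666666667*z + 3.70833333333333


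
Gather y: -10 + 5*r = 5*r - 10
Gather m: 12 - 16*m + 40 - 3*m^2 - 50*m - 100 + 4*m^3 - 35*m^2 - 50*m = 4*m^3 - 38*m^2 - 116*m - 48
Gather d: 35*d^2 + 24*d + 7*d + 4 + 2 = 35*d^2 + 31*d + 6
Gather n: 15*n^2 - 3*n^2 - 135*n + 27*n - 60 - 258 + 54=12*n^2 - 108*n - 264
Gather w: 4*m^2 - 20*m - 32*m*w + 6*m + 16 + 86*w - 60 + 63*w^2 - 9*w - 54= 4*m^2 - 14*m + 63*w^2 + w*(77 - 32*m) - 98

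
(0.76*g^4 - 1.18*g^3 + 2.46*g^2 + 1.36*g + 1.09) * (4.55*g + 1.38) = 3.458*g^5 - 4.3202*g^4 + 9.5646*g^3 + 9.5828*g^2 + 6.8363*g + 1.5042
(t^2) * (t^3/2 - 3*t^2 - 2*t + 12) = t^5/2 - 3*t^4 - 2*t^3 + 12*t^2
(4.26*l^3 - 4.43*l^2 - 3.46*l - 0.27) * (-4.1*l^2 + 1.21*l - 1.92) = -17.466*l^5 + 23.3176*l^4 + 0.646499999999998*l^3 + 5.426*l^2 + 6.3165*l + 0.5184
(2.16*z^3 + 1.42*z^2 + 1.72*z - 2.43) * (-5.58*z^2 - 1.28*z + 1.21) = -12.0528*z^5 - 10.6884*z^4 - 8.8016*z^3 + 13.076*z^2 + 5.1916*z - 2.9403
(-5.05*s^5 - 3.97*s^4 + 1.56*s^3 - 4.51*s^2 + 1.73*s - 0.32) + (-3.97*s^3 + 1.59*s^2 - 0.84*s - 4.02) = -5.05*s^5 - 3.97*s^4 - 2.41*s^3 - 2.92*s^2 + 0.89*s - 4.34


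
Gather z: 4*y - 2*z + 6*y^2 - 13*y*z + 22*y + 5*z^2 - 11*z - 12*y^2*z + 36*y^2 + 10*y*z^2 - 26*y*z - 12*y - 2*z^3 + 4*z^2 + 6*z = 42*y^2 + 14*y - 2*z^3 + z^2*(10*y + 9) + z*(-12*y^2 - 39*y - 7)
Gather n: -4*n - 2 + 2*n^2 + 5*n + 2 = 2*n^2 + n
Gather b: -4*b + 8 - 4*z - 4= -4*b - 4*z + 4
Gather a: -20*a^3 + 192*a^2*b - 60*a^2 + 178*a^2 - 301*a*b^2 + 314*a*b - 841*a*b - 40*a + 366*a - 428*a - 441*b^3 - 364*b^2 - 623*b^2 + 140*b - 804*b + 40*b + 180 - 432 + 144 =-20*a^3 + a^2*(192*b + 118) + a*(-301*b^2 - 527*b - 102) - 441*b^3 - 987*b^2 - 624*b - 108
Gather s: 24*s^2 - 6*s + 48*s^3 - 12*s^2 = 48*s^3 + 12*s^2 - 6*s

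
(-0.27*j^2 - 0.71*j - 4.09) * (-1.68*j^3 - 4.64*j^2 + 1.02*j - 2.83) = 0.4536*j^5 + 2.4456*j^4 + 9.8902*j^3 + 19.0175*j^2 - 2.1625*j + 11.5747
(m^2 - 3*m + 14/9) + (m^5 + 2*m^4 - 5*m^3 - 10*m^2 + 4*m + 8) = m^5 + 2*m^4 - 5*m^3 - 9*m^2 + m + 86/9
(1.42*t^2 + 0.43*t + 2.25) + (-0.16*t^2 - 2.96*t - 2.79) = 1.26*t^2 - 2.53*t - 0.54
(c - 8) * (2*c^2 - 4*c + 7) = 2*c^3 - 20*c^2 + 39*c - 56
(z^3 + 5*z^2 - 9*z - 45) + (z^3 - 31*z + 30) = 2*z^3 + 5*z^2 - 40*z - 15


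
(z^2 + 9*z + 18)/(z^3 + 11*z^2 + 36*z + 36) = 1/(z + 2)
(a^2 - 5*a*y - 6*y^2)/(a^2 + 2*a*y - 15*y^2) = (a^2 - 5*a*y - 6*y^2)/(a^2 + 2*a*y - 15*y^2)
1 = 1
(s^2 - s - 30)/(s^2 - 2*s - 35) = (s - 6)/(s - 7)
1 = 1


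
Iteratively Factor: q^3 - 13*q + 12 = (q - 1)*(q^2 + q - 12) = (q - 1)*(q + 4)*(q - 3)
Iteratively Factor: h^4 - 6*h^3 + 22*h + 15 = (h - 3)*(h^3 - 3*h^2 - 9*h - 5) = (h - 3)*(h + 1)*(h^2 - 4*h - 5) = (h - 3)*(h + 1)^2*(h - 5)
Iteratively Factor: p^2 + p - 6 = (p - 2)*(p + 3)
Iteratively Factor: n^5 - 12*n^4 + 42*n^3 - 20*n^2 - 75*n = (n + 1)*(n^4 - 13*n^3 + 55*n^2 - 75*n) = n*(n + 1)*(n^3 - 13*n^2 + 55*n - 75) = n*(n - 3)*(n + 1)*(n^2 - 10*n + 25) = n*(n - 5)*(n - 3)*(n + 1)*(n - 5)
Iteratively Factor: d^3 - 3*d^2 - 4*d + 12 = (d + 2)*(d^2 - 5*d + 6) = (d - 3)*(d + 2)*(d - 2)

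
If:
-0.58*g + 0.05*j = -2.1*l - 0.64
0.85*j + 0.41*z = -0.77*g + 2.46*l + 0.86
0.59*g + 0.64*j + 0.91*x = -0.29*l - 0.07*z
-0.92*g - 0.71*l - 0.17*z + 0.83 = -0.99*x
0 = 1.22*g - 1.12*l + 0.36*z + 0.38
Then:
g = 0.49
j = 1.59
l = -0.21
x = -1.11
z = -3.36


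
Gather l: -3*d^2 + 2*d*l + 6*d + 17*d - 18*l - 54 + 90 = -3*d^2 + 23*d + l*(2*d - 18) + 36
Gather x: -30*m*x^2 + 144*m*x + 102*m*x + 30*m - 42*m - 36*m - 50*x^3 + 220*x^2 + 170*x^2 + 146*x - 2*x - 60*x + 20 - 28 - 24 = -48*m - 50*x^3 + x^2*(390 - 30*m) + x*(246*m + 84) - 32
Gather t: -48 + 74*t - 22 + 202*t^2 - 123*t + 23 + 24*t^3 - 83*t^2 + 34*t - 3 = 24*t^3 + 119*t^2 - 15*t - 50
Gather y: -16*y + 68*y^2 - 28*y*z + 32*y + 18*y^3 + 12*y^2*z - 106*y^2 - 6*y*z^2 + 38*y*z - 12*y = 18*y^3 + y^2*(12*z - 38) + y*(-6*z^2 + 10*z + 4)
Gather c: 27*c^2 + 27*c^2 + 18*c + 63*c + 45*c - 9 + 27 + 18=54*c^2 + 126*c + 36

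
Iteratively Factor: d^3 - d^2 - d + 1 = (d - 1)*(d^2 - 1) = (d - 1)*(d + 1)*(d - 1)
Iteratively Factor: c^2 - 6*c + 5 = (c - 1)*(c - 5)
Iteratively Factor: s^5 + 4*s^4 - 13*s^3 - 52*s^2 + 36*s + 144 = (s + 4)*(s^4 - 13*s^2 + 36) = (s + 2)*(s + 4)*(s^3 - 2*s^2 - 9*s + 18) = (s - 2)*(s + 2)*(s + 4)*(s^2 - 9) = (s - 3)*(s - 2)*(s + 2)*(s + 4)*(s + 3)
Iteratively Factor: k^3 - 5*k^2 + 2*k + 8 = (k + 1)*(k^2 - 6*k + 8) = (k - 4)*(k + 1)*(k - 2)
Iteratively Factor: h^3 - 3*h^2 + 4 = (h - 2)*(h^2 - h - 2) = (h - 2)*(h + 1)*(h - 2)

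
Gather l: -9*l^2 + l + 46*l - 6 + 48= -9*l^2 + 47*l + 42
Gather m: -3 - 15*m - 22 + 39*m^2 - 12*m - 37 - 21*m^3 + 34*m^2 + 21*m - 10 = -21*m^3 + 73*m^2 - 6*m - 72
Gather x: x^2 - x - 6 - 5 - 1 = x^2 - x - 12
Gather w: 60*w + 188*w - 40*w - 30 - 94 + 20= 208*w - 104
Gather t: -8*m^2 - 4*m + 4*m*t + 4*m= -8*m^2 + 4*m*t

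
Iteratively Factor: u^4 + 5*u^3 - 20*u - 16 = (u - 2)*(u^3 + 7*u^2 + 14*u + 8) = (u - 2)*(u + 4)*(u^2 + 3*u + 2) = (u - 2)*(u + 1)*(u + 4)*(u + 2)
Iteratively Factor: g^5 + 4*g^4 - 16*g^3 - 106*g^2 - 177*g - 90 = (g + 3)*(g^4 + g^3 - 19*g^2 - 49*g - 30) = (g + 2)*(g + 3)*(g^3 - g^2 - 17*g - 15) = (g - 5)*(g + 2)*(g + 3)*(g^2 + 4*g + 3) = (g - 5)*(g + 2)*(g + 3)^2*(g + 1)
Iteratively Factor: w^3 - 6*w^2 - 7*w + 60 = (w - 5)*(w^2 - w - 12) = (w - 5)*(w - 4)*(w + 3)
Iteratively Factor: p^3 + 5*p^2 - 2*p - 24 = (p + 4)*(p^2 + p - 6) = (p - 2)*(p + 4)*(p + 3)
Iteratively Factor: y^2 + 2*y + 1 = (y + 1)*(y + 1)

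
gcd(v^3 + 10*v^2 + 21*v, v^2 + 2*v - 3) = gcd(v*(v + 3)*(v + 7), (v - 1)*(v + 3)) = v + 3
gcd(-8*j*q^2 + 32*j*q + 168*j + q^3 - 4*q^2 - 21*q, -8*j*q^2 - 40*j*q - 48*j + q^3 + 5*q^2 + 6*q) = -8*j*q - 24*j + q^2 + 3*q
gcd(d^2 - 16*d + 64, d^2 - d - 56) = d - 8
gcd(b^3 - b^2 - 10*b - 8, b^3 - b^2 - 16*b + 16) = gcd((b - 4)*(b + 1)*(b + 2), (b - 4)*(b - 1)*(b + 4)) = b - 4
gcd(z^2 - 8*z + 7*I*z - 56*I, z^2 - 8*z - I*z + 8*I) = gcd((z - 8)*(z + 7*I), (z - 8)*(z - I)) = z - 8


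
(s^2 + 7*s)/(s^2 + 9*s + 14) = s/(s + 2)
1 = 1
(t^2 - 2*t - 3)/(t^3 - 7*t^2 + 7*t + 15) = 1/(t - 5)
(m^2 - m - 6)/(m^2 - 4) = (m - 3)/(m - 2)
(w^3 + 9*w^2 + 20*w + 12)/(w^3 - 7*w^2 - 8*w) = (w^2 + 8*w + 12)/(w*(w - 8))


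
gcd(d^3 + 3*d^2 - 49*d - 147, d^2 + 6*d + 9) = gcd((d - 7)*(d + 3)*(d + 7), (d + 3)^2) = d + 3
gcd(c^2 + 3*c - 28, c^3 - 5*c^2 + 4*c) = c - 4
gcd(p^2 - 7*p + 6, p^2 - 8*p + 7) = p - 1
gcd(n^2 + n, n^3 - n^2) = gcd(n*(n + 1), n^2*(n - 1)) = n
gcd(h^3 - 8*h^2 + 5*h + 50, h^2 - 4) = h + 2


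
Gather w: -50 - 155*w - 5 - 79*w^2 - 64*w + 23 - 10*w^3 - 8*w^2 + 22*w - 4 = -10*w^3 - 87*w^2 - 197*w - 36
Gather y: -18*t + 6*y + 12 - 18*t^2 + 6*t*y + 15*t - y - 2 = -18*t^2 - 3*t + y*(6*t + 5) + 10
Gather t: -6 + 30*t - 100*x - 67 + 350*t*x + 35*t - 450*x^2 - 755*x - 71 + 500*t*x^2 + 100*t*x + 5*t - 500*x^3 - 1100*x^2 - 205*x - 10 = t*(500*x^2 + 450*x + 70) - 500*x^3 - 1550*x^2 - 1060*x - 154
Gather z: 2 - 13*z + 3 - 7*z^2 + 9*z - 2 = -7*z^2 - 4*z + 3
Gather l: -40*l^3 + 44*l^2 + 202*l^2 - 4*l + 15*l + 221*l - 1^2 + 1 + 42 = -40*l^3 + 246*l^2 + 232*l + 42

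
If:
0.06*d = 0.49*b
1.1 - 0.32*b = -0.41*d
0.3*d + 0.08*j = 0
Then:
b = -0.36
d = -2.97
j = 11.12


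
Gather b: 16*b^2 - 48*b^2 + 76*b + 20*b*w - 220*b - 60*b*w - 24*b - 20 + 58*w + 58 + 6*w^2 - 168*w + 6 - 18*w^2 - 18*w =-32*b^2 + b*(-40*w - 168) - 12*w^2 - 128*w + 44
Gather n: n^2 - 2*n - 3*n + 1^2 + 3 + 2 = n^2 - 5*n + 6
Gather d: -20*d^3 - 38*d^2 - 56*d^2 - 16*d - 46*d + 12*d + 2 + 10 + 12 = -20*d^3 - 94*d^2 - 50*d + 24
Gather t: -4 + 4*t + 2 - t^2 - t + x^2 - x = -t^2 + 3*t + x^2 - x - 2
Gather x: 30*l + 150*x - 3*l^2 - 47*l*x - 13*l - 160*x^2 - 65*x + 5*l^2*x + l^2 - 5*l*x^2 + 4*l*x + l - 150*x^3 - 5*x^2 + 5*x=-2*l^2 + 18*l - 150*x^3 + x^2*(-5*l - 165) + x*(5*l^2 - 43*l + 90)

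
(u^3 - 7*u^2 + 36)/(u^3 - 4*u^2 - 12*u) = (u - 3)/u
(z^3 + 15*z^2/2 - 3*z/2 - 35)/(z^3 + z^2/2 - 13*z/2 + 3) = (2*z^2 + 19*z + 35)/(2*z^2 + 5*z - 3)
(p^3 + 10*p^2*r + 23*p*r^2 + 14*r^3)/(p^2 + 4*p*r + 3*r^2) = (p^2 + 9*p*r + 14*r^2)/(p + 3*r)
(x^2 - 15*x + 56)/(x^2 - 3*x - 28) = (x - 8)/(x + 4)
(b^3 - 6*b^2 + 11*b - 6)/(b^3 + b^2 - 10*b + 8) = (b - 3)/(b + 4)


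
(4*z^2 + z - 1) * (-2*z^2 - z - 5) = -8*z^4 - 6*z^3 - 19*z^2 - 4*z + 5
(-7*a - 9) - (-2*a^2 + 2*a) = 2*a^2 - 9*a - 9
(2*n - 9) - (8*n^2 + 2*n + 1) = -8*n^2 - 10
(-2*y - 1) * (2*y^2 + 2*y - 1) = -4*y^3 - 6*y^2 + 1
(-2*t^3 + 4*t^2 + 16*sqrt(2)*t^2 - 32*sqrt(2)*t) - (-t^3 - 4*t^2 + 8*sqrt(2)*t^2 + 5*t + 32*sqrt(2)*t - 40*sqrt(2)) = -t^3 + 8*t^2 + 8*sqrt(2)*t^2 - 64*sqrt(2)*t - 5*t + 40*sqrt(2)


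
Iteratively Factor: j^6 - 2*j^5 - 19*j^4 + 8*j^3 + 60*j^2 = (j)*(j^5 - 2*j^4 - 19*j^3 + 8*j^2 + 60*j) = j*(j - 2)*(j^4 - 19*j^2 - 30*j) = j*(j - 5)*(j - 2)*(j^3 + 5*j^2 + 6*j) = j^2*(j - 5)*(j - 2)*(j^2 + 5*j + 6) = j^2*(j - 5)*(j - 2)*(j + 3)*(j + 2)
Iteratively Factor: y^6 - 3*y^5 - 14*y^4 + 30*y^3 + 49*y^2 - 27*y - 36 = (y + 3)*(y^5 - 6*y^4 + 4*y^3 + 18*y^2 - 5*y - 12) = (y + 1)*(y + 3)*(y^4 - 7*y^3 + 11*y^2 + 7*y - 12) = (y - 3)*(y + 1)*(y + 3)*(y^3 - 4*y^2 - y + 4) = (y - 4)*(y - 3)*(y + 1)*(y + 3)*(y^2 - 1) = (y - 4)*(y - 3)*(y + 1)^2*(y + 3)*(y - 1)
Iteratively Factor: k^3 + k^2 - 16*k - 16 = (k - 4)*(k^2 + 5*k + 4) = (k - 4)*(k + 1)*(k + 4)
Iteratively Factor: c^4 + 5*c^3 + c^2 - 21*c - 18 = (c + 3)*(c^3 + 2*c^2 - 5*c - 6) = (c + 1)*(c + 3)*(c^2 + c - 6) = (c - 2)*(c + 1)*(c + 3)*(c + 3)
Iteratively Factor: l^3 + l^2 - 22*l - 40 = (l + 2)*(l^2 - l - 20) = (l - 5)*(l + 2)*(l + 4)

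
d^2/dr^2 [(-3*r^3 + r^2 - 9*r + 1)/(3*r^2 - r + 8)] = 2*(-9*r^3 + 27*r^2 + 63*r - 31)/(27*r^6 - 27*r^5 + 225*r^4 - 145*r^3 + 600*r^2 - 192*r + 512)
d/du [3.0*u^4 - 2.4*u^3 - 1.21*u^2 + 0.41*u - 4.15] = 12.0*u^3 - 7.2*u^2 - 2.42*u + 0.41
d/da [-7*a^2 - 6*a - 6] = -14*a - 6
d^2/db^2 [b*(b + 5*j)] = 2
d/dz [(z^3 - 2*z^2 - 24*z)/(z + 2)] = 2*(z^3 + 2*z^2 - 4*z - 24)/(z^2 + 4*z + 4)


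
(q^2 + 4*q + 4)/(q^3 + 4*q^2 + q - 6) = (q + 2)/(q^2 + 2*q - 3)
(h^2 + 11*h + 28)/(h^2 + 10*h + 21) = (h + 4)/(h + 3)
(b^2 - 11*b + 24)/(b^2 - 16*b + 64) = (b - 3)/(b - 8)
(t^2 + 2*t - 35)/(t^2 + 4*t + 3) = (t^2 + 2*t - 35)/(t^2 + 4*t + 3)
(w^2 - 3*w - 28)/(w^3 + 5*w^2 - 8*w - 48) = (w - 7)/(w^2 + w - 12)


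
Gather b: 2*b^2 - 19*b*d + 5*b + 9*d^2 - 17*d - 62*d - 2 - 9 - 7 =2*b^2 + b*(5 - 19*d) + 9*d^2 - 79*d - 18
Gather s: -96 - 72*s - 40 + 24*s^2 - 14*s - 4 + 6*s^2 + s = 30*s^2 - 85*s - 140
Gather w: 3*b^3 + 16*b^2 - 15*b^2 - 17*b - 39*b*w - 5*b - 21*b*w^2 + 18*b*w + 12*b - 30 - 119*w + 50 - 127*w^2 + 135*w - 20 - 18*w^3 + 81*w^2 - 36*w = 3*b^3 + b^2 - 10*b - 18*w^3 + w^2*(-21*b - 46) + w*(-21*b - 20)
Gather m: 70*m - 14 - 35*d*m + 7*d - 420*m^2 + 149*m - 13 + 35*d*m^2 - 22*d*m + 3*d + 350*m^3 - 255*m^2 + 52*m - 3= 10*d + 350*m^3 + m^2*(35*d - 675) + m*(271 - 57*d) - 30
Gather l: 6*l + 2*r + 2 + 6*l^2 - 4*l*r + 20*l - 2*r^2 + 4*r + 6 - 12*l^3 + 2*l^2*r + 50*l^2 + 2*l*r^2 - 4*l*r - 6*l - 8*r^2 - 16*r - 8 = -12*l^3 + l^2*(2*r + 56) + l*(2*r^2 - 8*r + 20) - 10*r^2 - 10*r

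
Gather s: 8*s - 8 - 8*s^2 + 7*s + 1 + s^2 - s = -7*s^2 + 14*s - 7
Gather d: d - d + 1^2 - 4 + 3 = 0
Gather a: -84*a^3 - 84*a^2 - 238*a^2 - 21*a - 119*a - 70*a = -84*a^3 - 322*a^2 - 210*a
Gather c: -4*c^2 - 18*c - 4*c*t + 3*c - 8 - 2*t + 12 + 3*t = -4*c^2 + c*(-4*t - 15) + t + 4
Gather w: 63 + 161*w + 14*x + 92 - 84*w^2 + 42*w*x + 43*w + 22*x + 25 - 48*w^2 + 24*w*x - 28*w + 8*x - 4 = -132*w^2 + w*(66*x + 176) + 44*x + 176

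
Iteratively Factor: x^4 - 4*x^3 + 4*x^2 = (x)*(x^3 - 4*x^2 + 4*x) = x*(x - 2)*(x^2 - 2*x) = x^2*(x - 2)*(x - 2)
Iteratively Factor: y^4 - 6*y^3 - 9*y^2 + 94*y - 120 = (y - 5)*(y^3 - y^2 - 14*y + 24) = (y - 5)*(y - 3)*(y^2 + 2*y - 8) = (y - 5)*(y - 3)*(y - 2)*(y + 4)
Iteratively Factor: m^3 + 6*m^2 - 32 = (m + 4)*(m^2 + 2*m - 8) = (m + 4)^2*(m - 2)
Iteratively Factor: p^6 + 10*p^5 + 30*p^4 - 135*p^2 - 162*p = (p + 3)*(p^5 + 7*p^4 + 9*p^3 - 27*p^2 - 54*p) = (p + 3)^2*(p^4 + 4*p^3 - 3*p^2 - 18*p) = (p + 3)^3*(p^3 + p^2 - 6*p) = p*(p + 3)^3*(p^2 + p - 6) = p*(p - 2)*(p + 3)^3*(p + 3)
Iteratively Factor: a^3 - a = (a + 1)*(a^2 - a) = a*(a + 1)*(a - 1)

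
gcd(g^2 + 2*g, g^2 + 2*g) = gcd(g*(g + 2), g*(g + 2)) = g^2 + 2*g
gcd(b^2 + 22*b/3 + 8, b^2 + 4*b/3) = b + 4/3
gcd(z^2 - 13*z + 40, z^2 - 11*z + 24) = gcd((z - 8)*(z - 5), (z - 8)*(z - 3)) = z - 8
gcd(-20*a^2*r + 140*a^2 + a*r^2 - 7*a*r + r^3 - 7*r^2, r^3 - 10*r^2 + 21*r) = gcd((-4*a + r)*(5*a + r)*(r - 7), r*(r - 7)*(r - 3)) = r - 7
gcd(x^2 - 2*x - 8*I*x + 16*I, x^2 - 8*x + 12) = x - 2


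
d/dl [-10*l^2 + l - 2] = 1 - 20*l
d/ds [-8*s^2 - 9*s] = -16*s - 9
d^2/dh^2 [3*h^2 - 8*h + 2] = 6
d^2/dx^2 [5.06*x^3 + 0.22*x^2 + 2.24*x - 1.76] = 30.36*x + 0.44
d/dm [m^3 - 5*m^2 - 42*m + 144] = 3*m^2 - 10*m - 42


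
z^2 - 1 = (z - 1)*(z + 1)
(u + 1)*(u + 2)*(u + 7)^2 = u^4 + 17*u^3 + 93*u^2 + 175*u + 98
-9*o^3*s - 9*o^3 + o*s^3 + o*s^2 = (-3*o + s)*(3*o + s)*(o*s + o)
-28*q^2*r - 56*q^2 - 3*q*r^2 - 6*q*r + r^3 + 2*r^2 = (-7*q + r)*(4*q + r)*(r + 2)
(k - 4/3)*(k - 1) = k^2 - 7*k/3 + 4/3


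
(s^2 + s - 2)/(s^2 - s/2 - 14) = 2*(-s^2 - s + 2)/(-2*s^2 + s + 28)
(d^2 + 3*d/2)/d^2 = (d + 3/2)/d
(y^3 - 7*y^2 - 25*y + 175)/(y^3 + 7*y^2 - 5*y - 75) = (y^2 - 12*y + 35)/(y^2 + 2*y - 15)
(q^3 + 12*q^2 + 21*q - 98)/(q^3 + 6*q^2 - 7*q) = (q^2 + 5*q - 14)/(q*(q - 1))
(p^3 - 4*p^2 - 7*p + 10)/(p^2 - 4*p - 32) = (-p^3 + 4*p^2 + 7*p - 10)/(-p^2 + 4*p + 32)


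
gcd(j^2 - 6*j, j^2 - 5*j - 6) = j - 6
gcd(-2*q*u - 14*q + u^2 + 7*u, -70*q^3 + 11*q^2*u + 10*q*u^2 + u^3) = 2*q - u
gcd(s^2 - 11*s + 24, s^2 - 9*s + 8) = s - 8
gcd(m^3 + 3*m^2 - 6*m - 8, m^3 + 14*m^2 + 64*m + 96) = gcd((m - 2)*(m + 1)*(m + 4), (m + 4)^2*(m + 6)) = m + 4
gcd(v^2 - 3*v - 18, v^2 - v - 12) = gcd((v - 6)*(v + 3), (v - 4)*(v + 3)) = v + 3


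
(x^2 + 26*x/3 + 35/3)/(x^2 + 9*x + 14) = (x + 5/3)/(x + 2)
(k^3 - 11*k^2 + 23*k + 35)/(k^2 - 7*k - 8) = (k^2 - 12*k + 35)/(k - 8)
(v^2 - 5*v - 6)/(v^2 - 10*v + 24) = (v + 1)/(v - 4)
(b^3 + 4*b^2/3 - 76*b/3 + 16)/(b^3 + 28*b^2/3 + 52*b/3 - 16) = (b - 4)/(b + 4)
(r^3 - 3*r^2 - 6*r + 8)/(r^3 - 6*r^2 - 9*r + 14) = (r - 4)/(r - 7)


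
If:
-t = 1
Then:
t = -1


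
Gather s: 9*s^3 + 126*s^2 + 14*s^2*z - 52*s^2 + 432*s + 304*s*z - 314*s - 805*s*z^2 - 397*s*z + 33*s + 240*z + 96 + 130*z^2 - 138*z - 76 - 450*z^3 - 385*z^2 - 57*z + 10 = 9*s^3 + s^2*(14*z + 74) + s*(-805*z^2 - 93*z + 151) - 450*z^3 - 255*z^2 + 45*z + 30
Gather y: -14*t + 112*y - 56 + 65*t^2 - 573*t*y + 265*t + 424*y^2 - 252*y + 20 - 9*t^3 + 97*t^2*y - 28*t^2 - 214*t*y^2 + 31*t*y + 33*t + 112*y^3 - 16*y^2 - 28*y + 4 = -9*t^3 + 37*t^2 + 284*t + 112*y^3 + y^2*(408 - 214*t) + y*(97*t^2 - 542*t - 168) - 32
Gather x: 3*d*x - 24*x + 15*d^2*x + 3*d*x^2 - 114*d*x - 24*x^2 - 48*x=x^2*(3*d - 24) + x*(15*d^2 - 111*d - 72)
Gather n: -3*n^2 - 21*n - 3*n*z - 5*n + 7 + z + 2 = -3*n^2 + n*(-3*z - 26) + z + 9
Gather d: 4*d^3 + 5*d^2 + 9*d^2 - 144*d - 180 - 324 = 4*d^3 + 14*d^2 - 144*d - 504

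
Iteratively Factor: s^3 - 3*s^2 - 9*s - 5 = (s - 5)*(s^2 + 2*s + 1) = (s - 5)*(s + 1)*(s + 1)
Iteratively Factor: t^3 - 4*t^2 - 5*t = (t)*(t^2 - 4*t - 5) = t*(t - 5)*(t + 1)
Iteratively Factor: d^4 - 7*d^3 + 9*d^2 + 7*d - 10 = (d + 1)*(d^3 - 8*d^2 + 17*d - 10) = (d - 5)*(d + 1)*(d^2 - 3*d + 2) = (d - 5)*(d - 1)*(d + 1)*(d - 2)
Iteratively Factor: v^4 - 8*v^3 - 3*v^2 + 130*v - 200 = (v + 4)*(v^3 - 12*v^2 + 45*v - 50) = (v - 5)*(v + 4)*(v^2 - 7*v + 10) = (v - 5)*(v - 2)*(v + 4)*(v - 5)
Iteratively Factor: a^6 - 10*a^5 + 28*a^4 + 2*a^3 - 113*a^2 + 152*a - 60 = (a - 1)*(a^5 - 9*a^4 + 19*a^3 + 21*a^2 - 92*a + 60) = (a - 5)*(a - 1)*(a^4 - 4*a^3 - a^2 + 16*a - 12) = (a - 5)*(a - 2)*(a - 1)*(a^3 - 2*a^2 - 5*a + 6) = (a - 5)*(a - 2)*(a - 1)*(a + 2)*(a^2 - 4*a + 3) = (a - 5)*(a - 2)*(a - 1)^2*(a + 2)*(a - 3)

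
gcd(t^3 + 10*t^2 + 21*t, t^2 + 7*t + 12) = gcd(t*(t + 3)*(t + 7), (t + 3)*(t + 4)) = t + 3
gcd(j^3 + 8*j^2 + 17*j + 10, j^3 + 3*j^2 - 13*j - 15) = j^2 + 6*j + 5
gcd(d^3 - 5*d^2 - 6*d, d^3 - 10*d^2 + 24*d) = d^2 - 6*d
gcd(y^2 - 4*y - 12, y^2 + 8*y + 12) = y + 2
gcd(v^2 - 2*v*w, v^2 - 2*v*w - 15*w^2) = 1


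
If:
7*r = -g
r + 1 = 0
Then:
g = 7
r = -1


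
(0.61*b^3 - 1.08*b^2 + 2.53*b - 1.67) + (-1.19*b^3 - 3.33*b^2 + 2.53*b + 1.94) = -0.58*b^3 - 4.41*b^2 + 5.06*b + 0.27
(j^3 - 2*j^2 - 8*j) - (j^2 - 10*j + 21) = j^3 - 3*j^2 + 2*j - 21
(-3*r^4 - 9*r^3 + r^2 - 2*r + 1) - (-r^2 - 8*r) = -3*r^4 - 9*r^3 + 2*r^2 + 6*r + 1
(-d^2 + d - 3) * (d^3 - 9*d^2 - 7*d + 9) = -d^5 + 10*d^4 - 5*d^3 + 11*d^2 + 30*d - 27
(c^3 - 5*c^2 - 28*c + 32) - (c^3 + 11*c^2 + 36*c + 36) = -16*c^2 - 64*c - 4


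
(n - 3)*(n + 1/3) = n^2 - 8*n/3 - 1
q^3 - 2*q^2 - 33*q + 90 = (q - 5)*(q - 3)*(q + 6)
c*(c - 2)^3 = c^4 - 6*c^3 + 12*c^2 - 8*c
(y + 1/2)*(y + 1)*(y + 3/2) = y^3 + 3*y^2 + 11*y/4 + 3/4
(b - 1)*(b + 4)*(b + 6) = b^3 + 9*b^2 + 14*b - 24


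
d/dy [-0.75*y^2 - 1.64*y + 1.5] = -1.5*y - 1.64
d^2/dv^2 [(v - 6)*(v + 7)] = 2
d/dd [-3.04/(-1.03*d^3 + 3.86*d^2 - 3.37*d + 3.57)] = (-9.3936*d^2 + 23.4688*d - 10.2448)/(1.03*d^3 - 3.86*d^2 + 3.37*d - 3.57)^2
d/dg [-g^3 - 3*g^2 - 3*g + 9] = -3*g^2 - 6*g - 3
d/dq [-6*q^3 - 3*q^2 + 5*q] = -18*q^2 - 6*q + 5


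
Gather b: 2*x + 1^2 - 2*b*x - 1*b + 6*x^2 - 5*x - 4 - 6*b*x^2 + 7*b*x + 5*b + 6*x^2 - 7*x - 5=b*(-6*x^2 + 5*x + 4) + 12*x^2 - 10*x - 8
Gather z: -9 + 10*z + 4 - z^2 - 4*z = -z^2 + 6*z - 5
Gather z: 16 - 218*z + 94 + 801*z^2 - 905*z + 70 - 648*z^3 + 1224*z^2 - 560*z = -648*z^3 + 2025*z^2 - 1683*z + 180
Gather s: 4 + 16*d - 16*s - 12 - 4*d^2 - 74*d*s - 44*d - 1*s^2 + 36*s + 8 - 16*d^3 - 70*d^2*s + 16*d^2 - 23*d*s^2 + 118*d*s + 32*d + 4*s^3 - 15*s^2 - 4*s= -16*d^3 + 12*d^2 + 4*d + 4*s^3 + s^2*(-23*d - 16) + s*(-70*d^2 + 44*d + 16)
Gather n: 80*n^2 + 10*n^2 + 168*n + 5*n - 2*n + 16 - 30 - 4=90*n^2 + 171*n - 18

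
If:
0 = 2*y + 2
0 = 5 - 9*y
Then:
No Solution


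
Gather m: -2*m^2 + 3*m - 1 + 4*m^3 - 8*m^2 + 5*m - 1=4*m^3 - 10*m^2 + 8*m - 2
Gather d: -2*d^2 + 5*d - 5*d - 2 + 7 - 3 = 2 - 2*d^2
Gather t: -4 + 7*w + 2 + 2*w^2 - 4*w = 2*w^2 + 3*w - 2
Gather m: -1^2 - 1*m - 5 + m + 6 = 0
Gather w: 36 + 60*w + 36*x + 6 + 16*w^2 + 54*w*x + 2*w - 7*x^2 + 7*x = 16*w^2 + w*(54*x + 62) - 7*x^2 + 43*x + 42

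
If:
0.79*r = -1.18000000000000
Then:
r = -1.49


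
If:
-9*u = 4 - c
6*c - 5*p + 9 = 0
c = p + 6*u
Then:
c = 1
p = 3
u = -1/3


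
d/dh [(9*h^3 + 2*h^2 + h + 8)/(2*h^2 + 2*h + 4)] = (9*h^4 + 18*h^3 + 55*h^2 - 8*h - 6)/(2*(h^4 + 2*h^3 + 5*h^2 + 4*h + 4))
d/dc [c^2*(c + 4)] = c*(3*c + 8)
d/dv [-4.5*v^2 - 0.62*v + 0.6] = -9.0*v - 0.62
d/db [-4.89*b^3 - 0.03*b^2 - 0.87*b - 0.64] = -14.67*b^2 - 0.06*b - 0.87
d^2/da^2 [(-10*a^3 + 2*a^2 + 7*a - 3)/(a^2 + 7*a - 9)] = 2*(-587*a^3 + 1935*a^2 - 2304*a + 429)/(a^6 + 21*a^5 + 120*a^4 - 35*a^3 - 1080*a^2 + 1701*a - 729)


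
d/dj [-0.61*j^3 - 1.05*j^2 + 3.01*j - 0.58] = -1.83*j^2 - 2.1*j + 3.01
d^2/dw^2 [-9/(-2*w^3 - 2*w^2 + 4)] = 9*(w^2*(3*w + 2)^2 - (3*w + 1)*(w^3 + w^2 - 2))/(w^3 + w^2 - 2)^3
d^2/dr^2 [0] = 0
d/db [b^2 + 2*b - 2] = 2*b + 2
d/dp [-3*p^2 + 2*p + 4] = 2 - 6*p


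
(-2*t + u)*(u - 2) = -2*t*u + 4*t + u^2 - 2*u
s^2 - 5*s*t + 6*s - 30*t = (s + 6)*(s - 5*t)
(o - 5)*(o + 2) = o^2 - 3*o - 10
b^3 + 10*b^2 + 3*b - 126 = (b - 3)*(b + 6)*(b + 7)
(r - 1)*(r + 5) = r^2 + 4*r - 5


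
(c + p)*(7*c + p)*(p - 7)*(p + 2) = 7*c^2*p^2 - 35*c^2*p - 98*c^2 + 8*c*p^3 - 40*c*p^2 - 112*c*p + p^4 - 5*p^3 - 14*p^2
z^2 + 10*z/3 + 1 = (z + 1/3)*(z + 3)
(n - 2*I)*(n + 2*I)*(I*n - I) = I*n^3 - I*n^2 + 4*I*n - 4*I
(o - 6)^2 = o^2 - 12*o + 36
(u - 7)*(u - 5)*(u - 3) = u^3 - 15*u^2 + 71*u - 105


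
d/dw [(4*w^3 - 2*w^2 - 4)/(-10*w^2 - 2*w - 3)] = 4*(-10*w^4 - 4*w^3 - 8*w^2 - 17*w - 2)/(100*w^4 + 40*w^3 + 64*w^2 + 12*w + 9)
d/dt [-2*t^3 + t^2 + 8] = 2*t*(1 - 3*t)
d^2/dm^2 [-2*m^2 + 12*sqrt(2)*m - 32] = -4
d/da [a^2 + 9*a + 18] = 2*a + 9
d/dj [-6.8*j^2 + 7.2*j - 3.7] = 7.2 - 13.6*j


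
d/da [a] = 1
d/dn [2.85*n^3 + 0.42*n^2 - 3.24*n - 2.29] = 8.55*n^2 + 0.84*n - 3.24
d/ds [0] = 0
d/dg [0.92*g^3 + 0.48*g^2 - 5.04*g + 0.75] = 2.76*g^2 + 0.96*g - 5.04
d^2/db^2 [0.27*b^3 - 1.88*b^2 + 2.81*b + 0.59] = 1.62*b - 3.76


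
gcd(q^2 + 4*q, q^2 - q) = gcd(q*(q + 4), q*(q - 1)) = q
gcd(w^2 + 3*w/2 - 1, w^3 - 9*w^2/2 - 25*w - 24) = w + 2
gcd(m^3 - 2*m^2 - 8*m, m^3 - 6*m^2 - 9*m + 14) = m + 2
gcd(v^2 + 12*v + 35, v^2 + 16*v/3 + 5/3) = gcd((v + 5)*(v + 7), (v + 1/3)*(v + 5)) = v + 5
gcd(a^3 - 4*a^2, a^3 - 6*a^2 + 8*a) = a^2 - 4*a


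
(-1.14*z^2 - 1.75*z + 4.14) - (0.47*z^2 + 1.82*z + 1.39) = -1.61*z^2 - 3.57*z + 2.75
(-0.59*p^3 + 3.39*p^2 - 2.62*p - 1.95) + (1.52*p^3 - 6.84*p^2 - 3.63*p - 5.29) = 0.93*p^3 - 3.45*p^2 - 6.25*p - 7.24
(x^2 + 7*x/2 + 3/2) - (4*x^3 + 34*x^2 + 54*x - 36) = -4*x^3 - 33*x^2 - 101*x/2 + 75/2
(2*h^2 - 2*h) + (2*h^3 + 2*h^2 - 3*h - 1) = 2*h^3 + 4*h^2 - 5*h - 1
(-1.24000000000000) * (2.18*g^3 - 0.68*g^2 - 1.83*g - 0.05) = -2.7032*g^3 + 0.8432*g^2 + 2.2692*g + 0.062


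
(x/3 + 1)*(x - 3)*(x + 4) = x^3/3 + 4*x^2/3 - 3*x - 12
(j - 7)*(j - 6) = j^2 - 13*j + 42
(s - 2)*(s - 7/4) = s^2 - 15*s/4 + 7/2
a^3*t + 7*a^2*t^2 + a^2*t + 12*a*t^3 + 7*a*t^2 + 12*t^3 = (a + 3*t)*(a + 4*t)*(a*t + t)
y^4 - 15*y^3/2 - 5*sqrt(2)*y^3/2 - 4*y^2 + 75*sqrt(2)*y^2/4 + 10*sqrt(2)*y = y*(y - 8)*(y + 1/2)*(y - 5*sqrt(2)/2)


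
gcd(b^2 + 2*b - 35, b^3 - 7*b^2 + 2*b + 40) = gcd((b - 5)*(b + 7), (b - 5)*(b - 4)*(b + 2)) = b - 5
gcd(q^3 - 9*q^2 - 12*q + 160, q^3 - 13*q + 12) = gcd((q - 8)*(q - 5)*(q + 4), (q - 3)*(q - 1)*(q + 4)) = q + 4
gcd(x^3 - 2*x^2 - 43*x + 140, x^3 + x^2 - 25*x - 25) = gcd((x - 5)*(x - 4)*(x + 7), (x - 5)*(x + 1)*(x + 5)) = x - 5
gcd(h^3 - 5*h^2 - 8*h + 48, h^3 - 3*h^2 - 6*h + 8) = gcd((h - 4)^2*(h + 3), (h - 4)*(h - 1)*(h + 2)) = h - 4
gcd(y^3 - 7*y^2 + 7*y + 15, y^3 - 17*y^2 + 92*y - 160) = y - 5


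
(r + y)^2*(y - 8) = r^2*y - 8*r^2 + 2*r*y^2 - 16*r*y + y^3 - 8*y^2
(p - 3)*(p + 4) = p^2 + p - 12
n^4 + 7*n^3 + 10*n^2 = n^2*(n + 2)*(n + 5)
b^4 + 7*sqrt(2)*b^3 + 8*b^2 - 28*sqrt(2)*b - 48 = (b - 2)*(b + 2)*(b + sqrt(2))*(b + 6*sqrt(2))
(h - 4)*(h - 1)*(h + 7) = h^3 + 2*h^2 - 31*h + 28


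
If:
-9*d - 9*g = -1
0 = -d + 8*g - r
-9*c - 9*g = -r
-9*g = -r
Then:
No Solution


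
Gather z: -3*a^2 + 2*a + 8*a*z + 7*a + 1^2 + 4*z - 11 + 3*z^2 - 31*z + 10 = -3*a^2 + 9*a + 3*z^2 + z*(8*a - 27)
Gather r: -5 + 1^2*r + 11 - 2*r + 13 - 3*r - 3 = 16 - 4*r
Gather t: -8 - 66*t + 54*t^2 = 54*t^2 - 66*t - 8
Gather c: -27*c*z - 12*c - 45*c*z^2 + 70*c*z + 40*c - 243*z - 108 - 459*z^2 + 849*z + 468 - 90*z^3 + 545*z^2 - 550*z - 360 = c*(-45*z^2 + 43*z + 28) - 90*z^3 + 86*z^2 + 56*z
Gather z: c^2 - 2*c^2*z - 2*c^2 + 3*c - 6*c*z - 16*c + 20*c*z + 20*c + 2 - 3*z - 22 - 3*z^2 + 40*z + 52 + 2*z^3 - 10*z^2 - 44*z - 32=-c^2 + 7*c + 2*z^3 - 13*z^2 + z*(-2*c^2 + 14*c - 7)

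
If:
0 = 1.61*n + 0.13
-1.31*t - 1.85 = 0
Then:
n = -0.08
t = -1.41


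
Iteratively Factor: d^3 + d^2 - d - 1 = (d + 1)*(d^2 - 1) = (d + 1)^2*(d - 1)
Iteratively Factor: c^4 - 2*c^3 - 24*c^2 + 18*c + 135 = (c + 3)*(c^3 - 5*c^2 - 9*c + 45) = (c - 3)*(c + 3)*(c^2 - 2*c - 15) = (c - 3)*(c + 3)^2*(c - 5)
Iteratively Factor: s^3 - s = (s)*(s^2 - 1) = s*(s - 1)*(s + 1)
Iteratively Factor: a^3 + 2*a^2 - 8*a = (a - 2)*(a^2 + 4*a) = a*(a - 2)*(a + 4)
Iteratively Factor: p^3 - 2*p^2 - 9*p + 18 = (p + 3)*(p^2 - 5*p + 6) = (p - 2)*(p + 3)*(p - 3)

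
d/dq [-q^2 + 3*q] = 3 - 2*q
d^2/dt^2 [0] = 0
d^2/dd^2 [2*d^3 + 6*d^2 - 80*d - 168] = 12*d + 12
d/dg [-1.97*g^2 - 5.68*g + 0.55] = -3.94*g - 5.68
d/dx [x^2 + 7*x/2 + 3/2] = 2*x + 7/2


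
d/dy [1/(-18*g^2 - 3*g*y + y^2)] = (3*g - 2*y)/(18*g^2 + 3*g*y - y^2)^2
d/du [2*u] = 2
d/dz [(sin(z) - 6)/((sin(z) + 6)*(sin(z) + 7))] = (12*sin(z) + cos(z)^2 + 119)*cos(z)/((sin(z) + 6)^2*(sin(z) + 7)^2)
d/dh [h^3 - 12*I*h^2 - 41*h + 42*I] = 3*h^2 - 24*I*h - 41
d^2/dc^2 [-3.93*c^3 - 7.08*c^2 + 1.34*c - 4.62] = -23.58*c - 14.16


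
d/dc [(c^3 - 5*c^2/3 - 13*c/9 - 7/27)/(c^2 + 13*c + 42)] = (27*c^4 + 702*c^3 + 2856*c^2 - 3766*c - 1547)/(27*(c^4 + 26*c^3 + 253*c^2 + 1092*c + 1764))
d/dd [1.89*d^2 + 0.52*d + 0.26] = 3.78*d + 0.52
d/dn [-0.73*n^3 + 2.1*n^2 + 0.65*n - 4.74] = -2.19*n^2 + 4.2*n + 0.65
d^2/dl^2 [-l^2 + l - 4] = -2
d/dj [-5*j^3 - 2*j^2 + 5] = j*(-15*j - 4)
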